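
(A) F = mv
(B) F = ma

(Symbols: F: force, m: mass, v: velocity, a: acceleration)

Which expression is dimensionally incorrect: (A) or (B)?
(A)

(A) F = mv: LHS [L M T^-2], RHS [L M T^-1] ✗
(B) F = ma: LHS [L M T^-2], RHS [L M T^-2] ✓

Expression (A) F = mv is dimensionally incorrect.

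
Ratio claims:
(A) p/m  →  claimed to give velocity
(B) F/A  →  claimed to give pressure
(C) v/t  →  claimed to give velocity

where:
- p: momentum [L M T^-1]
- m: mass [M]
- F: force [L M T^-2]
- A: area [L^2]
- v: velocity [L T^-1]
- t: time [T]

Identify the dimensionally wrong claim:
(C) v/t does not give velocity

(A) p/m: [L T^-1] = velocity [L T^-1] ✓
(B) F/A: [L^-1 M T^-2] = pressure [L^-1 M T^-2] ✓
(C) v/t: [L T^-2] ≠ velocity [L T^-1] ✗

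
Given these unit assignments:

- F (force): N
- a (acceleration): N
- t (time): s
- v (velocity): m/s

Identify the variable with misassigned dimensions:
a

The variable a (acceleration) should have units m/s², not N.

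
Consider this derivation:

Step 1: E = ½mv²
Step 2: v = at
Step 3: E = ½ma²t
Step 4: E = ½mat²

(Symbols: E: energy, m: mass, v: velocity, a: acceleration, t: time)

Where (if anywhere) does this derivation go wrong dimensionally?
Step 3

Step 1: E = ½mv² → LHS [L^2 M T^-2], RHS [L^2 M T^-2] ✓
Step 2: v = at → LHS [L T^-1], RHS [L T^-1] ✓
Step 3: E = ½ma²t → LHS [L^2 M T^-2], RHS [L^2 M T^-3] ✗

The first dimensional inconsistency appears in step 3: E = ½ma²t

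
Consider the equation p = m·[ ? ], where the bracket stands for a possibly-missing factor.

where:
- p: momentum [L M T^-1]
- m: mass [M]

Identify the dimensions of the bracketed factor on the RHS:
[L T^-1] — velocity (e.g. v)

p has dimensions [L M T^-1]; m has dimensions [M].
The bracketed factor must supply [L M T^-1] / [M] = [L T^-1].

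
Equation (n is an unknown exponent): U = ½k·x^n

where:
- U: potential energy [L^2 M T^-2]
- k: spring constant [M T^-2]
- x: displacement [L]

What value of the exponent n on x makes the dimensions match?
n = 2

U has dimensions [L^2 M T^-2]; x has dimensions [L].
The rest of the RHS has dimensions [M T^-2], so x^n must supply [L^2].
With n = 2: ½k·x^2 has dimensions [L^2 M T^-2], matching the LHS ✓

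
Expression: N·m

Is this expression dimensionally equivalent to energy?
Yes

The expression N·m has dimensions [L^2 M T^-2], which is exactly energy [L^2 M T^-2].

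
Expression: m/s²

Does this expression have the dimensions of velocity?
No

The expression m/s² has dimensions [L T^-2], but velocity has dimensions [L T^-1].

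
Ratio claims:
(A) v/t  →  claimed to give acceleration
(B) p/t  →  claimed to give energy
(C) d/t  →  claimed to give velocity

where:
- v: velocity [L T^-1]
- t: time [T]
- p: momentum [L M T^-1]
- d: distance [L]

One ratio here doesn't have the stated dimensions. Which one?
(B) p/t does not give energy

(A) v/t: [L T^-2] = acceleration [L T^-2] ✓
(B) p/t: [L M T^-2] ≠ energy [L^2 M T^-2] ✗
(C) d/t: [L T^-1] = velocity [L T^-1] ✓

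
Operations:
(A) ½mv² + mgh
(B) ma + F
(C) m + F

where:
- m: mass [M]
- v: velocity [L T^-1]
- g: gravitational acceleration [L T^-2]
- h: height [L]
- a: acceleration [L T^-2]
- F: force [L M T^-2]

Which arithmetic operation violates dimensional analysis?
(C) m + F

(A) ½mv² + mgh: ½mv² [L^2 M T^-2] and mgh [L^2 M T^-2] — same dimensions ✓
(B) ma + F: ma [L M T^-2] and F [L M T^-2] — same dimensions ✓
(C) m + F: m [M] and F [L M T^-2] — different dimensions cannot be added/subtracted ✗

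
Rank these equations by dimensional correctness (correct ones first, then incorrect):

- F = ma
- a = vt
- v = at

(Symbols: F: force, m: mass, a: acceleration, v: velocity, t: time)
Dimensionally correct: F = ma, v = at
Dimensionally incorrect: a = vt
Ordered (correct first, then incorrect): F = ma, v = at, a = vt

- F = ma: LHS [L M T^-2], RHS [L M T^-2] → correct ✓
- a = vt: LHS [L T^-2], RHS [L] → incorrect ✗
- v = at: LHS [L T^-1], RHS [L T^-1] → correct ✓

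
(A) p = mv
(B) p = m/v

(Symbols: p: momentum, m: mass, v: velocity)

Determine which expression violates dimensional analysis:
(B)

(A) p = mv: LHS [L M T^-1], RHS [L M T^-1] ✓
(B) p = m/v: LHS [L M T^-1], RHS [L^-1 M T] ✗

Expression (B) p = m/v is dimensionally incorrect.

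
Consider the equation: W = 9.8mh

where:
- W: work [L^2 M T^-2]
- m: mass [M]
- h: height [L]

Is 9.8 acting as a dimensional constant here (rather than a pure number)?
Yes

W has dimensions [L^2 M T^-2], while mh alone has dimensions [L M]. For the equation to balance, the factor 9.8 must carry dimensions [L T^-2] — it is a dimensional constant (a numerical value of a physical quantity with its units suppressed), not a pure number.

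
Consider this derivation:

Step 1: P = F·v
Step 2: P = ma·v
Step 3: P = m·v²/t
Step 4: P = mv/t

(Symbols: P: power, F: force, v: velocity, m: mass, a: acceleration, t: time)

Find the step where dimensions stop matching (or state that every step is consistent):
Step 4

Step 1: P = F·v → LHS [L^2 M T^-3], RHS [L^2 M T^-3] ✓
Step 2: P = ma·v → LHS [L^2 M T^-3], RHS [L^2 M T^-3] ✓
Step 3: P = m·v²/t → LHS [L^2 M T^-3], RHS [L^2 M T^-3] ✓
Step 4: P = mv/t → LHS [L^2 M T^-3], RHS [L M T^-2] ✗

The first dimensional inconsistency appears in step 4: P = mv/t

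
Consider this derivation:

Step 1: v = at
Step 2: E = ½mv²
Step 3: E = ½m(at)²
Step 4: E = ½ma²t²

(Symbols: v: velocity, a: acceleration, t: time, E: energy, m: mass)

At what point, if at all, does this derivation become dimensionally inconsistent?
No step introduces an error — all steps are dimensionally consistent.

Step 1: v = at → LHS [L T^-1], RHS [L T^-1] ✓
Step 2: E = ½mv² → LHS [L^2 M T^-2], RHS [L^2 M T^-2] ✓
Step 3: E = ½m(at)² → LHS [L^2 M T^-2], RHS [L^2 M T^-2] ✓
Step 4: E = ½ma²t² → LHS [L^2 M T^-2], RHS [L^2 M T^-2] ✓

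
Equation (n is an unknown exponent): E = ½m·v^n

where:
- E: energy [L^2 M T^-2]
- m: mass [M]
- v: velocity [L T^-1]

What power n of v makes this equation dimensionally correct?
n = 2

E has dimensions [L^2 M T^-2]; v has dimensions [L T^-1].
The rest of the RHS has dimensions [M], so v^n must supply [L^2 T^-2].
With n = 2: ½m·v^2 has dimensions [L^2 M T^-2], matching the LHS ✓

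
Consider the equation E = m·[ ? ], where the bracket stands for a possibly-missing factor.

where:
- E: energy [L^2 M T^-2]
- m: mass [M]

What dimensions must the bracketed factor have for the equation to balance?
[L^2 T^-2] — velocity squared (e.g. v²)

E has dimensions [L^2 M T^-2]; m has dimensions [M].
The bracketed factor must supply [L^2 M T^-2] / [M] = [L^2 T^-2].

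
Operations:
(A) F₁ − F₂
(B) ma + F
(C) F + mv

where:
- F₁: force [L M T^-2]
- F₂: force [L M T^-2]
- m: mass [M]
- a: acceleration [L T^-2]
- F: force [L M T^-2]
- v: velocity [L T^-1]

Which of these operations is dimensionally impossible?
(C) F + mv

(A) F₁ − F₂: F₁ [L M T^-2] and F₂ [L M T^-2] — same dimensions ✓
(B) ma + F: ma [L M T^-2] and F [L M T^-2] — same dimensions ✓
(C) F + mv: F [L M T^-2] and mv [L M T^-1] — different dimensions cannot be added/subtracted ✗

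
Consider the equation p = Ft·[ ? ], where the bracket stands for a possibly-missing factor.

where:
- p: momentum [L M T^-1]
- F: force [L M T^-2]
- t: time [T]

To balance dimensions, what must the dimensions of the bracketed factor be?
Nothing is missing — the bracketed factor must be dimensionless.

p has dimensions [L M T^-1] and Ft already has dimensions [L M T^-1], so p = Ft is dimensionally complete.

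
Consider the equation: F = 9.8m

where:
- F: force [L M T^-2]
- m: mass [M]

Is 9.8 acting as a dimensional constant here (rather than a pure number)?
Yes

F has dimensions [L M T^-2], while m alone has dimensions [M]. For the equation to balance, the factor 9.8 must carry dimensions [L T^-2] — it is a dimensional constant (a numerical value of a physical quantity with its units suppressed), not a pure number.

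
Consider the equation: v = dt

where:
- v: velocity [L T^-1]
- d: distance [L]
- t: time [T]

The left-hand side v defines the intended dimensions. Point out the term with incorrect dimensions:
The right-hand side term dt

v has dimensions [L T^-1], but dt has dimensions [L T], so the term dt is dimensionally wrong for v.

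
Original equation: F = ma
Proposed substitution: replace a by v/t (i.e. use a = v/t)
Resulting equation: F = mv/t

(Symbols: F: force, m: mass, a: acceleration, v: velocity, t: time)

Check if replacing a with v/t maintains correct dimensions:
Yes

[a] = [L T^-2] and [v/t] = [L T^-2]. These match, so the substitution replaces a quantity by one of the same dimensions and the result F = mv/t has LHS [L M T^-2] vs RHS [L M T^-2] — still consistent.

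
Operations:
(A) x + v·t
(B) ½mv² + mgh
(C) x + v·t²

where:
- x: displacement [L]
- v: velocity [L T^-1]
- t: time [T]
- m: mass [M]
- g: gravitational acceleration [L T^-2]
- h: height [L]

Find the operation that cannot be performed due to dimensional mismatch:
(C) x + v·t²

(A) x + v·t: x [L] and v·t [L] — same dimensions ✓
(B) ½mv² + mgh: ½mv² [L^2 M T^-2] and mgh [L^2 M T^-2] — same dimensions ✓
(C) x + v·t²: x [L] and v·t² [L T] — different dimensions cannot be added/subtracted ✗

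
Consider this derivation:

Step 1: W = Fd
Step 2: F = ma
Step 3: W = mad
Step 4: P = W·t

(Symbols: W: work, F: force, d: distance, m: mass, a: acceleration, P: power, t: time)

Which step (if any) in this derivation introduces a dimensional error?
Step 4

Step 1: W = Fd → LHS [L^2 M T^-2], RHS [L^2 M T^-2] ✓
Step 2: F = ma → LHS [L M T^-2], RHS [L M T^-2] ✓
Step 3: W = mad → LHS [L^2 M T^-2], RHS [L^2 M T^-2] ✓
Step 4: P = W·t → LHS [L^2 M T^-3], RHS [L^2 M T^-1] ✗

The first dimensional inconsistency appears in step 4: P = W·t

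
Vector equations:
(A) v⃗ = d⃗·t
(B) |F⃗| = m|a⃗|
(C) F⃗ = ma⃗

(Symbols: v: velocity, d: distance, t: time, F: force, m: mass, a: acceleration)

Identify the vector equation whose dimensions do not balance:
(A) v⃗ = d⃗·t

(A) v⃗ = d⃗·t: LHS [L T^-1], RHS [L T] ✗ — velocity is displacement per time; should be d⃗/t
(B) |F⃗| = m|a⃗|: LHS [L M T^-2], RHS [L M T^-2] ✓ — magnitudes of vectors are scalars
(C) F⃗ = ma⃗: LHS [L M T^-2], RHS [L M T^-2] ✓ — Force and acceleration are vectors, mass is a scalar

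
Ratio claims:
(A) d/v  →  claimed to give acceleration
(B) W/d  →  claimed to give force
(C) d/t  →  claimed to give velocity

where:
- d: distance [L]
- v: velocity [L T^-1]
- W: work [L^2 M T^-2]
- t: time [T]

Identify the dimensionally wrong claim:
(A) d/v does not give acceleration

(A) d/v: [T] ≠ acceleration [L T^-2] ✗
(B) W/d: [L M T^-2] = force [L M T^-2] ✓
(C) d/t: [L T^-1] = velocity [L T^-1] ✓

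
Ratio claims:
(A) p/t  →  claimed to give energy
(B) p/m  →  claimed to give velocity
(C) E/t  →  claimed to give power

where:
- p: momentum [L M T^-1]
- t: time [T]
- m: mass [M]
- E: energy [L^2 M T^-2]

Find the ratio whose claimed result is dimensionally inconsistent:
(A) p/t does not give energy

(A) p/t: [L M T^-2] ≠ energy [L^2 M T^-2] ✗
(B) p/m: [L T^-1] = velocity [L T^-1] ✓
(C) E/t: [L^2 M T^-3] = power [L^2 M T^-3] ✓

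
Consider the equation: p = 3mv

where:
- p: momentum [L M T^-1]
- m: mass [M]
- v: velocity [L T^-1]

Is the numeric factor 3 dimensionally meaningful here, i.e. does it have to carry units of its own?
No

p has dimensions [L M T^-1] and mv already has dimensions [L M T^-1], so the equation balances without 3 contributing any dimensions. 3 is a pure (dimensionless) number; changing or removing it would not affect dimensional consistency.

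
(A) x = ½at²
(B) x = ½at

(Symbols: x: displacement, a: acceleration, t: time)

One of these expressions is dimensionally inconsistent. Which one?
(B)

(A) x = ½at²: LHS [L], RHS [L] ✓
(B) x = ½at: LHS [L], RHS [L T^-1] ✗

Expression (B) x = ½at is dimensionally incorrect.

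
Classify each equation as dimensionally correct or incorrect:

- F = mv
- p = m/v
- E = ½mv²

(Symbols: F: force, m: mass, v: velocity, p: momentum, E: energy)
Dimensionally correct: E = ½mv²
Dimensionally incorrect: F = mv, p = m/v
Ordered (correct first, then incorrect): E = ½mv², F = mv, p = m/v

- F = mv: LHS [L M T^-2], RHS [L M T^-1] → incorrect ✗
- p = m/v: LHS [L M T^-1], RHS [L^-1 M T] → incorrect ✗
- E = ½mv²: LHS [L^2 M T^-2], RHS [L^2 M T^-2] → correct ✓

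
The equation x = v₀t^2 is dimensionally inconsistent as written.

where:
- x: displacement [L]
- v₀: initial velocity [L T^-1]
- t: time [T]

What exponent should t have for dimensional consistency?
The exponent of t should be 1: x = v₀t

The LHS x has dimensions [L]; t has dimensions [T].
As written, the RHS v₀t^2 (exponent 2 on t) has dimensions [L T], which does not match.
With exponent 1, the RHS v₀t has dimensions [L], matching the LHS.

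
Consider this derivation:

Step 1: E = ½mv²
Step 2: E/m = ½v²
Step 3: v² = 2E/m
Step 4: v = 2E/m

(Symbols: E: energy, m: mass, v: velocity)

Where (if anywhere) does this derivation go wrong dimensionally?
Step 4

Step 1: E = ½mv² → LHS [L^2 M T^-2], RHS [L^2 M T^-2] ✓
Step 2: E/m = ½v² → LHS [L^2 T^-2], RHS [L^2 T^-2] ✓
Step 3: v² = 2E/m → LHS [L^2 T^-2], RHS [L^2 T^-2] ✓
Step 4: v = 2E/m → LHS [L T^-1], RHS [L^2 T^-2] ✗

The first dimensional inconsistency appears in step 4: v = 2E/m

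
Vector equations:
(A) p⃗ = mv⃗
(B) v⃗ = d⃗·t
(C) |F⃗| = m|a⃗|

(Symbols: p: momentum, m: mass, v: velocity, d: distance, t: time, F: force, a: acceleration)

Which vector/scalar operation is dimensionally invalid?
(B) v⃗ = d⃗·t

(A) p⃗ = mv⃗: LHS [L M T^-1], RHS [L M T^-1] ✓ — mass (scalar) times velocity (vector)
(B) v⃗ = d⃗·t: LHS [L T^-1], RHS [L T] ✗ — velocity is displacement per time; should be d⃗/t
(C) |F⃗| = m|a⃗|: LHS [L M T^-2], RHS [L M T^-2] ✓ — magnitudes of vectors are scalars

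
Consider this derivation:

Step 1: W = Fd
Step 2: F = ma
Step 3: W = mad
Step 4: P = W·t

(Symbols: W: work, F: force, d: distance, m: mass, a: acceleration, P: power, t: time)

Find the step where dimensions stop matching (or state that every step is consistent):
Step 4

Step 1: W = Fd → LHS [L^2 M T^-2], RHS [L^2 M T^-2] ✓
Step 2: F = ma → LHS [L M T^-2], RHS [L M T^-2] ✓
Step 3: W = mad → LHS [L^2 M T^-2], RHS [L^2 M T^-2] ✓
Step 4: P = W·t → LHS [L^2 M T^-3], RHS [L^2 M T^-1] ✗

The first dimensional inconsistency appears in step 4: P = W·t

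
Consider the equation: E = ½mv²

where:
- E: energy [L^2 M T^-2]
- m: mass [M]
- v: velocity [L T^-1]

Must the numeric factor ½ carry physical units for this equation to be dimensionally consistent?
No

E has dimensions [L^2 M T^-2] and mv² already has dimensions [L^2 M T^-2], so the equation balances without ½ contributing any dimensions. ½ is a pure (dimensionless) number; changing or removing it would not affect dimensional consistency.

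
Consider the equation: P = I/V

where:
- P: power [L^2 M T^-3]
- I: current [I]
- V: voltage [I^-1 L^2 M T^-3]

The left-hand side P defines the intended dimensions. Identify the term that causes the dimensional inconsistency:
The right-hand side term I/V

P has dimensions [L^2 M T^-3], but I/V has dimensions [I^2 L^-2 M^-1 T^3], so the term I/V is dimensionally wrong for P.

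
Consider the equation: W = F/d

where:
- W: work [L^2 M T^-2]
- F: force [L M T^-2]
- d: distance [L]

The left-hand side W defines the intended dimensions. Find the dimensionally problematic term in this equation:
The right-hand side term F/d

W has dimensions [L^2 M T^-2], but F/d has dimensions [M T^-2], so the term F/d is dimensionally wrong for W.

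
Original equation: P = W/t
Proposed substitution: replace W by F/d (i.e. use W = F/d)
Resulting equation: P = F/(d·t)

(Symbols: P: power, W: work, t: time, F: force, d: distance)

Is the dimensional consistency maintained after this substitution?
No

[W] = [L^2 M T^-2] and [F/d] = [M T^-2]. These differ, so the substitution replaces a quantity by one of different dimensions and the result P = F/(d·t) has LHS [L^2 M T^-3] vs RHS [M T^-3] — inconsistent.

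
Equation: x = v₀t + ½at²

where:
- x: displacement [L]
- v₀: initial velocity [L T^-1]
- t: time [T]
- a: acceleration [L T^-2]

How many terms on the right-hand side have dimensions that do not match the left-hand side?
0

LHS x: [L]
- v₀t: [L] ✓
- ½at²: [L] ✓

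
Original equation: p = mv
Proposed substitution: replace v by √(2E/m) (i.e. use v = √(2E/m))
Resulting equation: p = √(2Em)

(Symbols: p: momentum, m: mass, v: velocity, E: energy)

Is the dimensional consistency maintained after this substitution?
Yes

[v] = [L T^-1] and [√(2E/m)] = [L T^-1]. These match, so the substitution replaces a quantity by one of the same dimensions and the result p = √(2Em) has LHS [L M T^-1] vs RHS [L M T^-1] — still consistent.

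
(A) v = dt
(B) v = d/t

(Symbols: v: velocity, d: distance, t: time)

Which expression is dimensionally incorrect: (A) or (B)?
(A)

(A) v = dt: LHS [L T^-1], RHS [L T] ✗
(B) v = d/t: LHS [L T^-1], RHS [L T^-1] ✓

Expression (A) v = dt is dimensionally incorrect.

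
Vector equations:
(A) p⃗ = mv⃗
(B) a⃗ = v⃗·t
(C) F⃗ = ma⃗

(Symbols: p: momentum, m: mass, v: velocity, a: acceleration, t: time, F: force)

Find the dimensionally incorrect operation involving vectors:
(B) a⃗ = v⃗·t

(A) p⃗ = mv⃗: LHS [L M T^-1], RHS [L M T^-1] ✓ — mass (scalar) times velocity (vector)
(B) a⃗ = v⃗·t: LHS [L T^-2], RHS [L] ✗ — acceleration is velocity per time; should be v⃗/t
(C) F⃗ = ma⃗: LHS [L M T^-2], RHS [L M T^-2] ✓ — Force and acceleration are vectors, mass is a scalar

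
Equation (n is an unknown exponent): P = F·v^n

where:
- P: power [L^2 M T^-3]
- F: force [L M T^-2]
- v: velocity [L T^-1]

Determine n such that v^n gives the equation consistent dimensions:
n = 1

P has dimensions [L^2 M T^-3]; v has dimensions [L T^-1].
The rest of the RHS has dimensions [L M T^-2], so v^n must supply [L T^-1].
With n = 1: F·v^1 has dimensions [L^2 M T^-3], matching the LHS ✓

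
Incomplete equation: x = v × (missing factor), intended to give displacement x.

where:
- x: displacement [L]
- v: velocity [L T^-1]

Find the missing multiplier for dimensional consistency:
t (time), dimensions [T]

x has dimensions [L] and v has dimensions [L T^-1].
The missing factor must have dimensions [L] / [L T^-1] = [T], i.e. time (t).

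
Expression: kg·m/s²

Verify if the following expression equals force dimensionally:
Yes

The expression kg·m/s² has dimensions [L M T^-2], which is exactly force [L M T^-2].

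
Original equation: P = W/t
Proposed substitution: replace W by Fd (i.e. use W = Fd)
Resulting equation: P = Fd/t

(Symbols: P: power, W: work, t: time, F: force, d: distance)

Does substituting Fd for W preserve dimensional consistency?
Yes

[W] = [L^2 M T^-2] and [Fd] = [L^2 M T^-2]. These match, so the substitution replaces a quantity by one of the same dimensions and the result P = Fd/t has LHS [L^2 M T^-3] vs RHS [L^2 M T^-3] — still consistent.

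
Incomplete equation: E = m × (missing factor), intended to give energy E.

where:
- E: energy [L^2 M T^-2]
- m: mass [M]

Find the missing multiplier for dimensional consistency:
v² (velocity squared), dimensions [L^2 T^-2]

E has dimensions [L^2 M T^-2] and m has dimensions [M].
The missing factor must have dimensions [L^2 M T^-2] / [M] = [L^2 T^-2], i.e. velocity squared (v²).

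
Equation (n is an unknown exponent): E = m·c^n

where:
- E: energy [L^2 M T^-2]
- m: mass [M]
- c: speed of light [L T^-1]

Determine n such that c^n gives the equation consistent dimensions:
n = 2

E has dimensions [L^2 M T^-2]; c has dimensions [L T^-1].
The rest of the RHS has dimensions [M], so c^n must supply [L^2 T^-2].
With n = 2: m·c^2 has dimensions [L^2 M T^-2], matching the LHS ✓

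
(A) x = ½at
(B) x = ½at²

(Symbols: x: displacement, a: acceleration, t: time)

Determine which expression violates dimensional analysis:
(A)

(A) x = ½at: LHS [L], RHS [L T^-1] ✗
(B) x = ½at²: LHS [L], RHS [L] ✓

Expression (A) x = ½at is dimensionally incorrect.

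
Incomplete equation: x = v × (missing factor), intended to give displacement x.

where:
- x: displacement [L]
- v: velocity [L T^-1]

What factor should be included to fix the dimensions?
t (time), dimensions [T]

x has dimensions [L] and v has dimensions [L T^-1].
The missing factor must have dimensions [L] / [L T^-1] = [T], i.e. time (t).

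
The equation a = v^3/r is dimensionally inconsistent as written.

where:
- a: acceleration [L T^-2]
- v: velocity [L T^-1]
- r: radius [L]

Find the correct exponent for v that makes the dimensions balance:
The exponent of v should be 2: a = v^2/r

The LHS a has dimensions [L T^-2]; v has dimensions [L T^-1].
As written, the RHS v^3/r (exponent 3 on v) has dimensions [L^2 T^-3], which does not match.
With exponent 2, the RHS v^2/r has dimensions [L T^-2], matching the LHS.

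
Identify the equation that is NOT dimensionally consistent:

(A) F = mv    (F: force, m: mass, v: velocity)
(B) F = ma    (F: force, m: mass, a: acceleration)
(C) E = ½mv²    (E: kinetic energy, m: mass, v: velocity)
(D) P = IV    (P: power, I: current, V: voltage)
(A) F = mv

The equation (A) F = mv is dimensionally incorrect.

LHS (F): [L M T^-2]
RHS (mv): [L M T^-1] ✗

The dimensions do not match. The other three equations balance.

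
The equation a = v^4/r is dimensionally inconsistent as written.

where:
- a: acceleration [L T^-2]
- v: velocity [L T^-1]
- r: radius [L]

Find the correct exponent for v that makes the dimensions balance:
The exponent of v should be 2: a = v^2/r

The LHS a has dimensions [L T^-2]; v has dimensions [L T^-1].
As written, the RHS v^4/r (exponent 4 on v) has dimensions [L^3 T^-4], which does not match.
With exponent 2, the RHS v^2/r has dimensions [L T^-2], matching the LHS.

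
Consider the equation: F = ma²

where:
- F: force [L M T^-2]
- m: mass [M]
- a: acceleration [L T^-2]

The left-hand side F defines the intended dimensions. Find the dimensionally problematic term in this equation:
The right-hand side term ma²

F has dimensions [L M T^-2], but ma² has dimensions [L^2 M T^-4], so the term ma² is dimensionally wrong for F.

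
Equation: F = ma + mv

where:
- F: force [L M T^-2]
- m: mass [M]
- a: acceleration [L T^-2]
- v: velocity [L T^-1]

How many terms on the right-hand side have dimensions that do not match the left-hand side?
1

LHS F: [L M T^-2]
- ma: [L M T^-2] ✓
- mv: [L M T^-1] ✗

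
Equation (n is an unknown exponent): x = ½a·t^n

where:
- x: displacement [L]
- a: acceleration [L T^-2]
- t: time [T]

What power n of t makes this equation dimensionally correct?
n = 2

x has dimensions [L]; t has dimensions [T].
The rest of the RHS has dimensions [L T^-2], so t^n must supply [T^2].
With n = 2: ½a·t^2 has dimensions [L], matching the LHS ✓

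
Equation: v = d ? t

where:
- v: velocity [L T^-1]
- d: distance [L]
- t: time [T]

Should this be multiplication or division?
division (÷): v = d ÷ t

v [L T^-1]; d [L]; t [T].
d × t → [L T] ✗
d ÷ t → [L T^-1] ✓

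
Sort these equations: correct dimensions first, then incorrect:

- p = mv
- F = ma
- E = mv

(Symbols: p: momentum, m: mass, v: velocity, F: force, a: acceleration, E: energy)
Dimensionally correct: p = mv, F = ma
Dimensionally incorrect: E = mv
Ordered (correct first, then incorrect): p = mv, F = ma, E = mv

- p = mv: LHS [L M T^-1], RHS [L M T^-1] → correct ✓
- F = ma: LHS [L M T^-2], RHS [L M T^-2] → correct ✓
- E = mv: LHS [L^2 M T^-2], RHS [L M T^-1] → incorrect ✗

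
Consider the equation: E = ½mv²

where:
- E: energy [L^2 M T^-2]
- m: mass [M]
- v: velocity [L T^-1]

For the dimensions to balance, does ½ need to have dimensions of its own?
No

E has dimensions [L^2 M T^-2] and mv² already has dimensions [L^2 M T^-2], so the equation balances without ½ contributing any dimensions. ½ is a pure (dimensionless) number; changing or removing it would not affect dimensional consistency.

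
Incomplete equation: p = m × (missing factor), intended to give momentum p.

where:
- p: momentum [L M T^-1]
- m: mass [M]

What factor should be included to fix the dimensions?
v (velocity), dimensions [L T^-1]

p has dimensions [L M T^-1] and m has dimensions [M].
The missing factor must have dimensions [L M T^-1] / [M] = [L T^-1], i.e. velocity (v).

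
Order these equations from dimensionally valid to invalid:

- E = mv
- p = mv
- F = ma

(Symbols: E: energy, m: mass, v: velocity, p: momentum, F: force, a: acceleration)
Dimensionally correct: p = mv, F = ma
Dimensionally incorrect: E = mv
Ordered (correct first, then incorrect): p = mv, F = ma, E = mv

- E = mv: LHS [L^2 M T^-2], RHS [L M T^-1] → incorrect ✗
- p = mv: LHS [L M T^-1], RHS [L M T^-1] → correct ✓
- F = ma: LHS [L M T^-2], RHS [L M T^-2] → correct ✓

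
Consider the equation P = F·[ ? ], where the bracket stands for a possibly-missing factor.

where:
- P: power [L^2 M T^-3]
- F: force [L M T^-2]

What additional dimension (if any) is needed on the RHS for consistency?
[L T^-1] — velocity (e.g. v)

P has dimensions [L^2 M T^-3]; F has dimensions [L M T^-2].
The bracketed factor must supply [L^2 M T^-3] / [L M T^-2] = [L T^-1].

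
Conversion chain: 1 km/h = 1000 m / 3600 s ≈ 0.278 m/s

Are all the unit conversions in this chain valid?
The chain is correct (no errors).

Correct: 1 km = 1000 m, 1 h = 3600 s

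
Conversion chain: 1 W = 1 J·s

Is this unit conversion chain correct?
The chain is incorrect (it contains an error).

Incorrect: Watt is J/s, not J·s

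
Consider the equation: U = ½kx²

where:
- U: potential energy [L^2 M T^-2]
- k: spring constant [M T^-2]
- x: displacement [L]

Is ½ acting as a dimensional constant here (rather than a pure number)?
No

U has dimensions [L^2 M T^-2] and kx² already has dimensions [L^2 M T^-2], so the equation balances without ½ contributing any dimensions. ½ is a pure (dimensionless) number; changing or removing it would not affect dimensional consistency.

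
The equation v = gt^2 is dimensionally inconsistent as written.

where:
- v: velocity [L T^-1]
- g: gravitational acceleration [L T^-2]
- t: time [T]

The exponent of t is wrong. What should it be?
The exponent of t should be 1: v = gt

The LHS v has dimensions [L T^-1]; t has dimensions [T].
As written, the RHS gt^2 (exponent 2 on t) has dimensions [L], which does not match.
With exponent 1, the RHS gt has dimensions [L T^-1], matching the LHS.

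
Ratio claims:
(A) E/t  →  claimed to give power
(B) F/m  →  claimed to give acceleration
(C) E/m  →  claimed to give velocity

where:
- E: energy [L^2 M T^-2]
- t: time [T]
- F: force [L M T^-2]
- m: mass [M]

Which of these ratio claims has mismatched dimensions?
(C) E/m does not give velocity

(A) E/t: [L^2 M T^-3] = power [L^2 M T^-3] ✓
(B) F/m: [L T^-2] = acceleration [L T^-2] ✓
(C) E/m: [L^2 T^-2] ≠ velocity [L T^-1] ✗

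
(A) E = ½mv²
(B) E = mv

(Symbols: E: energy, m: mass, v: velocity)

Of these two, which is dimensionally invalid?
(B)

(A) E = ½mv²: LHS [L^2 M T^-2], RHS [L^2 M T^-2] ✓
(B) E = mv: LHS [L^2 M T^-2], RHS [L M T^-1] ✗

Expression (B) E = mv is dimensionally incorrect.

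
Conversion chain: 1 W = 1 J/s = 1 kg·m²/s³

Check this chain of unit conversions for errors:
The chain is correct (no errors).

Correct: Watt is Joule per second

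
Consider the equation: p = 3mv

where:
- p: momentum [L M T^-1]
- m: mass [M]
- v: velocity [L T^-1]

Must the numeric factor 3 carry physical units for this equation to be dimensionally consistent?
No

p has dimensions [L M T^-1] and mv already has dimensions [L M T^-1], so the equation balances without 3 contributing any dimensions. 3 is a pure (dimensionless) number; changing or removing it would not affect dimensional consistency.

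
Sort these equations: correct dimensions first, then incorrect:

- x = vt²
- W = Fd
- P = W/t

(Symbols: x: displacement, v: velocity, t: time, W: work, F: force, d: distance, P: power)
Dimensionally correct: W = Fd, P = W/t
Dimensionally incorrect: x = vt²
Ordered (correct first, then incorrect): W = Fd, P = W/t, x = vt²

- x = vt²: LHS [L], RHS [L T] → incorrect ✗
- W = Fd: LHS [L^2 M T^-2], RHS [L^2 M T^-2] → correct ✓
- P = W/t: LHS [L^2 M T^-3], RHS [L^2 M T^-3] → correct ✓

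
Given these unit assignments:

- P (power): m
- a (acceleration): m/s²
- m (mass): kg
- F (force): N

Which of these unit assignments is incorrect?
P

The variable P (power) should have units W, not m.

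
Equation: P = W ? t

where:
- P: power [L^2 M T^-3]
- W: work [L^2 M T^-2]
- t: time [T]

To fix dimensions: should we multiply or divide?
division (÷): P = W ÷ t

P [L^2 M T^-3]; W [L^2 M T^-2]; t [T].
W × t → [L^2 M T^-1] ✗
W ÷ t → [L^2 M T^-3] ✓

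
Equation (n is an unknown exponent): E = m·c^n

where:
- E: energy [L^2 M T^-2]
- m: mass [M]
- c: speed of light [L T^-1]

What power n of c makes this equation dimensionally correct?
n = 2

E has dimensions [L^2 M T^-2]; c has dimensions [L T^-1].
The rest of the RHS has dimensions [M], so c^n must supply [L^2 T^-2].
With n = 2: m·c^2 has dimensions [L^2 M T^-2], matching the LHS ✓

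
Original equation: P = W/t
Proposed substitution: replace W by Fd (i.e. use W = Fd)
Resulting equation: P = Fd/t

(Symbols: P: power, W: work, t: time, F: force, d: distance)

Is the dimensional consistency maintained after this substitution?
Yes

[W] = [L^2 M T^-2] and [Fd] = [L^2 M T^-2]. These match, so the substitution replaces a quantity by one of the same dimensions and the result P = Fd/t has LHS [L^2 M T^-3] vs RHS [L^2 M T^-3] — still consistent.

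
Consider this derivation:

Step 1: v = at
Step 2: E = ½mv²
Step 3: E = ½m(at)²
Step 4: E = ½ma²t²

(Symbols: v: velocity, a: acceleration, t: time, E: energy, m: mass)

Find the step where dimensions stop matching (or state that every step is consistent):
No step introduces an error — all steps are dimensionally consistent.

Step 1: v = at → LHS [L T^-1], RHS [L T^-1] ✓
Step 2: E = ½mv² → LHS [L^2 M T^-2], RHS [L^2 M T^-2] ✓
Step 3: E = ½m(at)² → LHS [L^2 M T^-2], RHS [L^2 M T^-2] ✓
Step 4: E = ½ma²t² → LHS [L^2 M T^-2], RHS [L^2 M T^-2] ✓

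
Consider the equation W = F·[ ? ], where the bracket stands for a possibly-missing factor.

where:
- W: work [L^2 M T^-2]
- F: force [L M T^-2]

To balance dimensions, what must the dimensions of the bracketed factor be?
[L] — length (e.g. a distance d)

W has dimensions [L^2 M T^-2]; F has dimensions [L M T^-2].
The bracketed factor must supply [L^2 M T^-2] / [L M T^-2] = [L].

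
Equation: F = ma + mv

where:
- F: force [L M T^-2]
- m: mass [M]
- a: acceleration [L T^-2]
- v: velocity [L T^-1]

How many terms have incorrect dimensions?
1

LHS F: [L M T^-2]
- ma: [L M T^-2] ✓
- mv: [L M T^-1] ✗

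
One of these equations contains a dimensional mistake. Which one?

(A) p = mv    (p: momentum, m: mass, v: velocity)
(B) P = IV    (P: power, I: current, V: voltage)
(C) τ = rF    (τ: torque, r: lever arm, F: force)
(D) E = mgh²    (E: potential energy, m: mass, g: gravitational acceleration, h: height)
(D) E = mgh²

The equation (D) E = mgh² is dimensionally incorrect.

LHS (E): [L^2 M T^-2]
RHS (mgh²): [L^3 M T^-2] ✗

The dimensions do not match. The other three equations balance.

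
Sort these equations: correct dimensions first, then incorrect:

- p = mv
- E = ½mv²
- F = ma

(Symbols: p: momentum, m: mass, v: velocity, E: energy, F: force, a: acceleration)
Dimensionally correct: p = mv, E = ½mv², F = ma
Dimensionally incorrect: none
Ordered (correct first, then incorrect): p = mv, E = ½mv², F = ma

- p = mv: LHS [L M T^-1], RHS [L M T^-1] → correct ✓
- E = ½mv²: LHS [L^2 M T^-2], RHS [L^2 M T^-2] → correct ✓
- F = ma: LHS [L M T^-2], RHS [L M T^-2] → correct ✓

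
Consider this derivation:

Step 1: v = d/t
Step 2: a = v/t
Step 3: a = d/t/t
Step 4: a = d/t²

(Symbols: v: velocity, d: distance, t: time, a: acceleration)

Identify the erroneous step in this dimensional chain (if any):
No step introduces an error — all steps are dimensionally consistent.

Step 1: v = d/t → LHS [L T^-1], RHS [L T^-1] ✓
Step 2: a = v/t → LHS [L T^-2], RHS [L T^-2] ✓
Step 3: a = d/t/t → LHS [L T^-2], RHS [L T^-2] ✓
Step 4: a = d/t² → LHS [L T^-2], RHS [L T^-2] ✓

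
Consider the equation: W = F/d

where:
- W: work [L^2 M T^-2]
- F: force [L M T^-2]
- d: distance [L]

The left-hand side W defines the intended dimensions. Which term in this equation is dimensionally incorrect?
The right-hand side term F/d

W has dimensions [L^2 M T^-2], but F/d has dimensions [M T^-2], so the term F/d is dimensionally wrong for W.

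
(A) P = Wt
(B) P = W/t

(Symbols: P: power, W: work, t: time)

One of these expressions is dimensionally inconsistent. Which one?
(A)

(A) P = Wt: LHS [L^2 M T^-3], RHS [L^2 M T^-1] ✗
(B) P = W/t: LHS [L^2 M T^-3], RHS [L^2 M T^-3] ✓

Expression (A) P = Wt is dimensionally incorrect.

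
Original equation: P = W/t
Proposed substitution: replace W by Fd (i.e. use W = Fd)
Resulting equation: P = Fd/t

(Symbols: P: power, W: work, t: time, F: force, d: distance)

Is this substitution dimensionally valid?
Yes

[W] = [L^2 M T^-2] and [Fd] = [L^2 M T^-2]. These match, so the substitution replaces a quantity by one of the same dimensions and the result P = Fd/t has LHS [L^2 M T^-3] vs RHS [L^2 M T^-3] — still consistent.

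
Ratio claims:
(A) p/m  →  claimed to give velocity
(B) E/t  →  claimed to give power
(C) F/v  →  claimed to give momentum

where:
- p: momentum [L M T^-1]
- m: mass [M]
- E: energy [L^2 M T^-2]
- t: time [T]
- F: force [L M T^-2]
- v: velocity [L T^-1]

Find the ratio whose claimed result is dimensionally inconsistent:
(C) F/v does not give momentum

(A) p/m: [L T^-1] = velocity [L T^-1] ✓
(B) E/t: [L^2 M T^-3] = power [L^2 M T^-3] ✓
(C) F/v: [M T^-1] ≠ momentum [L M T^-1] ✗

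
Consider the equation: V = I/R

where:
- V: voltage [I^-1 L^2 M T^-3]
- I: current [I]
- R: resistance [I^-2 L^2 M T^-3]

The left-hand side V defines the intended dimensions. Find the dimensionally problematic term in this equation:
The right-hand side term I/R

V has dimensions [I^-1 L^2 M T^-3], but I/R has dimensions [I^3 L^-2 M^-1 T^3], so the term I/R is dimensionally wrong for V.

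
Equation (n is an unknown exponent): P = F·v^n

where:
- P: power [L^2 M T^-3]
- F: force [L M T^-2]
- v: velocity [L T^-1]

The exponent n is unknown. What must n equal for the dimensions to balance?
n = 1

P has dimensions [L^2 M T^-3]; v has dimensions [L T^-1].
The rest of the RHS has dimensions [L M T^-2], so v^n must supply [L T^-1].
With n = 1: F·v^1 has dimensions [L^2 M T^-3], matching the LHS ✓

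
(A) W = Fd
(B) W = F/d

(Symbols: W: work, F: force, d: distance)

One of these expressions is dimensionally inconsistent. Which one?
(B)

(A) W = Fd: LHS [L^2 M T^-2], RHS [L^2 M T^-2] ✓
(B) W = F/d: LHS [L^2 M T^-2], RHS [M T^-2] ✗

Expression (B) W = F/d is dimensionally incorrect.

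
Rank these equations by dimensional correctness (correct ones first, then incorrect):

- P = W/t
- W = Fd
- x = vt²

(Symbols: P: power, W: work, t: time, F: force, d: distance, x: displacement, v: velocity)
Dimensionally correct: P = W/t, W = Fd
Dimensionally incorrect: x = vt²
Ordered (correct first, then incorrect): P = W/t, W = Fd, x = vt²

- P = W/t: LHS [L^2 M T^-3], RHS [L^2 M T^-3] → correct ✓
- W = Fd: LHS [L^2 M T^-2], RHS [L^2 M T^-2] → correct ✓
- x = vt²: LHS [L], RHS [L T] → incorrect ✗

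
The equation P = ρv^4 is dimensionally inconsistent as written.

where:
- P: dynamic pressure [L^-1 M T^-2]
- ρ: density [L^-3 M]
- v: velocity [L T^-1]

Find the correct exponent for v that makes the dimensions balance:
The exponent of v should be 2: P = ρv^2

The LHS P has dimensions [L^-1 M T^-2]; v has dimensions [L T^-1].
As written, the RHS ρv^4 (exponent 4 on v) has dimensions [L M T^-4], which does not match.
With exponent 2, the RHS ρv^2 has dimensions [L^-1 M T^-2], matching the LHS.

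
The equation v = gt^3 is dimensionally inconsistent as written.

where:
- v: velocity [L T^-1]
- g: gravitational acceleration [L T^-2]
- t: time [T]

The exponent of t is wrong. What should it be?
The exponent of t should be 1: v = gt

The LHS v has dimensions [L T^-1]; t has dimensions [T].
As written, the RHS gt^3 (exponent 3 on t) has dimensions [L T], which does not match.
With exponent 1, the RHS gt has dimensions [L T^-1], matching the LHS.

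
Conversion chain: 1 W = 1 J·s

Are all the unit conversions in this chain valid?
The chain is incorrect (it contains an error).

Incorrect: Watt is J/s, not J·s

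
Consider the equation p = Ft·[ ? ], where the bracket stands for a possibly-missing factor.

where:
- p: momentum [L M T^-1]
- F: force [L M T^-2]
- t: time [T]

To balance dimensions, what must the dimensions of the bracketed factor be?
Nothing is missing — the bracketed factor must be dimensionless.

p has dimensions [L M T^-1] and Ft already has dimensions [L M T^-1], so p = Ft is dimensionally complete.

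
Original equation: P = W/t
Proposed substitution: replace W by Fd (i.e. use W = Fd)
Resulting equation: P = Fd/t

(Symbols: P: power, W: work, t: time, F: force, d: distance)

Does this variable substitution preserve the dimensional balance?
Yes

[W] = [L^2 M T^-2] and [Fd] = [L^2 M T^-2]. These match, so the substitution replaces a quantity by one of the same dimensions and the result P = Fd/t has LHS [L^2 M T^-3] vs RHS [L^2 M T^-3] — still consistent.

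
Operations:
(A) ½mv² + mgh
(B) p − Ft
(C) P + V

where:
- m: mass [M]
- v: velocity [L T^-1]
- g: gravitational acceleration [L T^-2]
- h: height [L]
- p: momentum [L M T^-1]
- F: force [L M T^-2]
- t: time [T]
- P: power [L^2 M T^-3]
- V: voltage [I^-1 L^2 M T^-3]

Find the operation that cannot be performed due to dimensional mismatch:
(C) P + V

(A) ½mv² + mgh: ½mv² [L^2 M T^-2] and mgh [L^2 M T^-2] — same dimensions ✓
(B) p − Ft: p [L M T^-1] and Ft [L M T^-1] — same dimensions ✓
(C) P + V: P [L^2 M T^-3] and V [I^-1 L^2 M T^-3] — different dimensions cannot be added/subtracted ✗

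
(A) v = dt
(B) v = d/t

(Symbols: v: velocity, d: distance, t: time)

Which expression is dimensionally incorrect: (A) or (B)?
(A)

(A) v = dt: LHS [L T^-1], RHS [L T] ✗
(B) v = d/t: LHS [L T^-1], RHS [L T^-1] ✓

Expression (A) v = dt is dimensionally incorrect.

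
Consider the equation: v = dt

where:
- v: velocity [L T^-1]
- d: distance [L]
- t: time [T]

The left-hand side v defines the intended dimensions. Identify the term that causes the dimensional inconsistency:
The right-hand side term dt

v has dimensions [L T^-1], but dt has dimensions [L T], so the term dt is dimensionally wrong for v.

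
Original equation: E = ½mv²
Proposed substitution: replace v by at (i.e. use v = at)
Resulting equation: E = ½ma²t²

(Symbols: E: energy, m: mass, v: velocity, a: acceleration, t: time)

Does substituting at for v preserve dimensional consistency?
Yes

[v] = [L T^-1] and [at] = [L T^-1]. These match, so the substitution replaces a quantity by one of the same dimensions and the result E = ½ma²t² has LHS [L^2 M T^-2] vs RHS [L^2 M T^-2] — still consistent.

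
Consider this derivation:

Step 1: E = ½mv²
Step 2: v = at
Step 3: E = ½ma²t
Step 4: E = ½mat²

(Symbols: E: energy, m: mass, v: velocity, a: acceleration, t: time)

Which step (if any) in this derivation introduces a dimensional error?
Step 3

Step 1: E = ½mv² → LHS [L^2 M T^-2], RHS [L^2 M T^-2] ✓
Step 2: v = at → LHS [L T^-1], RHS [L T^-1] ✓
Step 3: E = ½ma²t → LHS [L^2 M T^-2], RHS [L^2 M T^-3] ✗

The first dimensional inconsistency appears in step 3: E = ½ma²t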